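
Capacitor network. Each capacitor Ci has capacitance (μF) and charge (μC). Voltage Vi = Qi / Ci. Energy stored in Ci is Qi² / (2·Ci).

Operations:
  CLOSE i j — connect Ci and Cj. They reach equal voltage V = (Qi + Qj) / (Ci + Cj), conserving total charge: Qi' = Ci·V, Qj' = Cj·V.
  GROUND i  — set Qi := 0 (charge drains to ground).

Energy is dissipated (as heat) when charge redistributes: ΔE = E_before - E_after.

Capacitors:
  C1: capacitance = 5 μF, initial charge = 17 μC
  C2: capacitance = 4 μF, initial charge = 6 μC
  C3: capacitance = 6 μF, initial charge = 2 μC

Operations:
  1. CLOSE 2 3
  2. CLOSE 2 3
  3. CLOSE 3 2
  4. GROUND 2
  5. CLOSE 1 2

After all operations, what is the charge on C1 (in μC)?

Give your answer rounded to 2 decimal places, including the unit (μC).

Answer: 9.44 μC

Derivation:
Initial: C1(5μF, Q=17μC, V=3.40V), C2(4μF, Q=6μC, V=1.50V), C3(6μF, Q=2μC, V=0.33V)
Op 1: CLOSE 2-3: Q_total=8.00, C_total=10.00, V=0.80; Q2=3.20, Q3=4.80; dissipated=1.633
Op 2: CLOSE 2-3: Q_total=8.00, C_total=10.00, V=0.80; Q2=3.20, Q3=4.80; dissipated=0.000
Op 3: CLOSE 3-2: Q_total=8.00, C_total=10.00, V=0.80; Q3=4.80, Q2=3.20; dissipated=0.000
Op 4: GROUND 2: Q2=0; energy lost=1.280
Op 5: CLOSE 1-2: Q_total=17.00, C_total=9.00, V=1.89; Q1=9.44, Q2=7.56; dissipated=12.844
Final charges: Q1=9.44, Q2=7.56, Q3=4.80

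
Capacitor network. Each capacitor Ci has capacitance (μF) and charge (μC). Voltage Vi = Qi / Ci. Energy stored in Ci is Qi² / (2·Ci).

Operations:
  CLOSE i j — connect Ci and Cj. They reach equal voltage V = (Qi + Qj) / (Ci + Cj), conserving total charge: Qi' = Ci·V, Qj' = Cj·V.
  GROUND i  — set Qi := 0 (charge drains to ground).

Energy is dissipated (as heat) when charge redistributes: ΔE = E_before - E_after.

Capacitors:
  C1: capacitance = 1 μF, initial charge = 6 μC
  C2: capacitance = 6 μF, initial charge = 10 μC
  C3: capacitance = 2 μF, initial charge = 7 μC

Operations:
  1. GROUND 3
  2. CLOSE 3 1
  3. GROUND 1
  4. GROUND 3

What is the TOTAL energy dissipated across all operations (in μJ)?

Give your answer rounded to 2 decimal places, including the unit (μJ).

Initial: C1(1μF, Q=6μC, V=6.00V), C2(6μF, Q=10μC, V=1.67V), C3(2μF, Q=7μC, V=3.50V)
Op 1: GROUND 3: Q3=0; energy lost=12.250
Op 2: CLOSE 3-1: Q_total=6.00, C_total=3.00, V=2.00; Q3=4.00, Q1=2.00; dissipated=12.000
Op 3: GROUND 1: Q1=0; energy lost=2.000
Op 4: GROUND 3: Q3=0; energy lost=4.000
Total dissipated: 30.250 μJ

Answer: 30.25 μJ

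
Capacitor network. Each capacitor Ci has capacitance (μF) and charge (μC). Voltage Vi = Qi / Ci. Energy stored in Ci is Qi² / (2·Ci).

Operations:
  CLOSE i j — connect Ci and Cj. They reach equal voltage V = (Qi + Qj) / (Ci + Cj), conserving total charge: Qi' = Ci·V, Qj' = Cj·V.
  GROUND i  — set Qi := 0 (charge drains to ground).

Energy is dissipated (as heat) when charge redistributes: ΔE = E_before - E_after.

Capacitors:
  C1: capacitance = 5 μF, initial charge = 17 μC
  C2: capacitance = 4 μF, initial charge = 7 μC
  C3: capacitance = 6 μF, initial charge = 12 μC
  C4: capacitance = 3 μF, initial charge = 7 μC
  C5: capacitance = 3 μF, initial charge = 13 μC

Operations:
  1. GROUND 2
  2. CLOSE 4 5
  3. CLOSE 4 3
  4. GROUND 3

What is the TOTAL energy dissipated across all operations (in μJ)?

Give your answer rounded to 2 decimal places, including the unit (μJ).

Answer: 28.83 μJ

Derivation:
Initial: C1(5μF, Q=17μC, V=3.40V), C2(4μF, Q=7μC, V=1.75V), C3(6μF, Q=12μC, V=2.00V), C4(3μF, Q=7μC, V=2.33V), C5(3μF, Q=13μC, V=4.33V)
Op 1: GROUND 2: Q2=0; energy lost=6.125
Op 2: CLOSE 4-5: Q_total=20.00, C_total=6.00, V=3.33; Q4=10.00, Q5=10.00; dissipated=3.000
Op 3: CLOSE 4-3: Q_total=22.00, C_total=9.00, V=2.44; Q4=7.33, Q3=14.67; dissipated=1.778
Op 4: GROUND 3: Q3=0; energy lost=17.926
Total dissipated: 28.829 μJ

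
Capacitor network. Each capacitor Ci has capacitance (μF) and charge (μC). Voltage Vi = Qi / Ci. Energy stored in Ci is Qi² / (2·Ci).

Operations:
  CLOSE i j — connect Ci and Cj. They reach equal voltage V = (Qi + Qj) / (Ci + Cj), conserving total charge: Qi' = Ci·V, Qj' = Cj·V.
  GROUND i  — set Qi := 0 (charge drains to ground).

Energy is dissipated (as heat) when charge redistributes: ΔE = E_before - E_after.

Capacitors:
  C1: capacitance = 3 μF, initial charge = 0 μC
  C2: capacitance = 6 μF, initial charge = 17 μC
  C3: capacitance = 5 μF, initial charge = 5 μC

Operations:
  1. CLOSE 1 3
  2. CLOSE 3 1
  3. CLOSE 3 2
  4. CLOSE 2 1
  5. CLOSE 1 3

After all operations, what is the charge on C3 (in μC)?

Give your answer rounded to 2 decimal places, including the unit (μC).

Answer: 8.39 μC

Derivation:
Initial: C1(3μF, Q=0μC, V=0.00V), C2(6μF, Q=17μC, V=2.83V), C3(5μF, Q=5μC, V=1.00V)
Op 1: CLOSE 1-3: Q_total=5.00, C_total=8.00, V=0.62; Q1=1.88, Q3=3.12; dissipated=0.938
Op 2: CLOSE 3-1: Q_total=5.00, C_total=8.00, V=0.62; Q3=3.12, Q1=1.88; dissipated=0.000
Op 3: CLOSE 3-2: Q_total=20.12, C_total=11.00, V=1.83; Q3=9.15, Q2=10.98; dissipated=6.650
Op 4: CLOSE 2-1: Q_total=12.85, C_total=9.00, V=1.43; Q2=8.57, Q1=4.28; dissipated=1.451
Op 5: CLOSE 1-3: Q_total=13.43, C_total=8.00, V=1.68; Q1=5.04, Q3=8.39; dissipated=0.151
Final charges: Q1=5.04, Q2=8.57, Q3=8.39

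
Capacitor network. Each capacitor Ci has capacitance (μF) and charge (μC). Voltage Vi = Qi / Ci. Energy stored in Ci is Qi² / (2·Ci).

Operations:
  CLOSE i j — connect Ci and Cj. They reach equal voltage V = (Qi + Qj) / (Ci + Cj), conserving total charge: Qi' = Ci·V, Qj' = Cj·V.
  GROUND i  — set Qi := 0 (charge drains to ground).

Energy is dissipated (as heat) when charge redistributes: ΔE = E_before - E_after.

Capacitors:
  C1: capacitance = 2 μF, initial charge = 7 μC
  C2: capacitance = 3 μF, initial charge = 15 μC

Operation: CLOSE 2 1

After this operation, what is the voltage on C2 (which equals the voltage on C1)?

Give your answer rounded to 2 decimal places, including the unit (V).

Answer: 4.40 V

Derivation:
Initial: C1(2μF, Q=7μC, V=3.50V), C2(3μF, Q=15μC, V=5.00V)
Op 1: CLOSE 2-1: Q_total=22.00, C_total=5.00, V=4.40; Q2=13.20, Q1=8.80; dissipated=1.350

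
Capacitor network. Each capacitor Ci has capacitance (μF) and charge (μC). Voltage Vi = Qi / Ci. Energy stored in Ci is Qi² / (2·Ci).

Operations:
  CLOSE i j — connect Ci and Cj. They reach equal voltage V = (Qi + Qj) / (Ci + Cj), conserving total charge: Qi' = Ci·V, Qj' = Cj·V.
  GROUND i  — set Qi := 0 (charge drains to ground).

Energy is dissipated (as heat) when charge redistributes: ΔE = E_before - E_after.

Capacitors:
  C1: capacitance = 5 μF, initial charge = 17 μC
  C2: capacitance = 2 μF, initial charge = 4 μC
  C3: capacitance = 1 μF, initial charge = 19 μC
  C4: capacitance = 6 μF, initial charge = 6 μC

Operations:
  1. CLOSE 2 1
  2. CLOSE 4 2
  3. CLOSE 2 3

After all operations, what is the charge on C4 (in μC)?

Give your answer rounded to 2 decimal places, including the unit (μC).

Answer: 9.00 μC

Derivation:
Initial: C1(5μF, Q=17μC, V=3.40V), C2(2μF, Q=4μC, V=2.00V), C3(1μF, Q=19μC, V=19.00V), C4(6μF, Q=6μC, V=1.00V)
Op 1: CLOSE 2-1: Q_total=21.00, C_total=7.00, V=3.00; Q2=6.00, Q1=15.00; dissipated=1.400
Op 2: CLOSE 4-2: Q_total=12.00, C_total=8.00, V=1.50; Q4=9.00, Q2=3.00; dissipated=3.000
Op 3: CLOSE 2-3: Q_total=22.00, C_total=3.00, V=7.33; Q2=14.67, Q3=7.33; dissipated=102.083
Final charges: Q1=15.00, Q2=14.67, Q3=7.33, Q4=9.00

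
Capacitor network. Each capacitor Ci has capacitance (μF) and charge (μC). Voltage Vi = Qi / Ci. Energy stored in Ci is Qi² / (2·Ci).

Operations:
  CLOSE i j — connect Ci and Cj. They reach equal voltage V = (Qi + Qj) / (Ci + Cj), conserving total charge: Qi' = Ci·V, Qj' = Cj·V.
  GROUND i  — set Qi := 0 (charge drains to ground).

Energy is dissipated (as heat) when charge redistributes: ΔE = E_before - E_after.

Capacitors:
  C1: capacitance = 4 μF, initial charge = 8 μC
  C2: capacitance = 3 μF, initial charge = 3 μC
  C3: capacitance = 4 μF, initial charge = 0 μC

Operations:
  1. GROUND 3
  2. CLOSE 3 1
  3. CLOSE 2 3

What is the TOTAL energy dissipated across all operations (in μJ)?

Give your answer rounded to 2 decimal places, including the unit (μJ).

Initial: C1(4μF, Q=8μC, V=2.00V), C2(3μF, Q=3μC, V=1.00V), C3(4μF, Q=0μC, V=0.00V)
Op 1: GROUND 3: Q3=0; energy lost=0.000
Op 2: CLOSE 3-1: Q_total=8.00, C_total=8.00, V=1.00; Q3=4.00, Q1=4.00; dissipated=4.000
Op 3: CLOSE 2-3: Q_total=7.00, C_total=7.00, V=1.00; Q2=3.00, Q3=4.00; dissipated=0.000
Total dissipated: 4.000 μJ

Answer: 4.00 μJ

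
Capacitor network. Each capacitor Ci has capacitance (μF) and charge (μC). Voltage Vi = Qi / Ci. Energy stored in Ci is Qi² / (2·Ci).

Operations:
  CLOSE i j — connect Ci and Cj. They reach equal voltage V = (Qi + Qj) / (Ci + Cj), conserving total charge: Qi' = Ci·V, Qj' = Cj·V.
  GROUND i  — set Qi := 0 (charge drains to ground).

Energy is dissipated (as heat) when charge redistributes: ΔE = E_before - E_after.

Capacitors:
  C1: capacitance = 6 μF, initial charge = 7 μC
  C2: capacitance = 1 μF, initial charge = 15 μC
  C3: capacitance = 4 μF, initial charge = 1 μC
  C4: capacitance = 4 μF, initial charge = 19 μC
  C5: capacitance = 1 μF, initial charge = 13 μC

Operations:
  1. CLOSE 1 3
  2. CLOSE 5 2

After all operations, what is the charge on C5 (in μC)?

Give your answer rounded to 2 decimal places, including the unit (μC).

Initial: C1(6μF, Q=7μC, V=1.17V), C2(1μF, Q=15μC, V=15.00V), C3(4μF, Q=1μC, V=0.25V), C4(4μF, Q=19μC, V=4.75V), C5(1μF, Q=13μC, V=13.00V)
Op 1: CLOSE 1-3: Q_total=8.00, C_total=10.00, V=0.80; Q1=4.80, Q3=3.20; dissipated=1.008
Op 2: CLOSE 5-2: Q_total=28.00, C_total=2.00, V=14.00; Q5=14.00, Q2=14.00; dissipated=1.000
Final charges: Q1=4.80, Q2=14.00, Q3=3.20, Q4=19.00, Q5=14.00

Answer: 14.00 μC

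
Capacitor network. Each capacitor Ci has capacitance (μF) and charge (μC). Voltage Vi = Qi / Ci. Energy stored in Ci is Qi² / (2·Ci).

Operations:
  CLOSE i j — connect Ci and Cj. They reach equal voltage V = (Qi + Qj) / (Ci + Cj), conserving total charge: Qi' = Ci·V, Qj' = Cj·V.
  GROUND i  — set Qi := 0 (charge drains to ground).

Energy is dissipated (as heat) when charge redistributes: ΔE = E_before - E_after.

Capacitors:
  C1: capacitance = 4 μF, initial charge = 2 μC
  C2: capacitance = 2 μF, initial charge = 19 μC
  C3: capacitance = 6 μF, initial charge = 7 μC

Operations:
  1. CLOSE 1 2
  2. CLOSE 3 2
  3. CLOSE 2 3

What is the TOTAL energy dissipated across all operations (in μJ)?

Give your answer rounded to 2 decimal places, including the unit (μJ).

Answer: 58.08 μJ

Derivation:
Initial: C1(4μF, Q=2μC, V=0.50V), C2(2μF, Q=19μC, V=9.50V), C3(6μF, Q=7μC, V=1.17V)
Op 1: CLOSE 1-2: Q_total=21.00, C_total=6.00, V=3.50; Q1=14.00, Q2=7.00; dissipated=54.000
Op 2: CLOSE 3-2: Q_total=14.00, C_total=8.00, V=1.75; Q3=10.50, Q2=3.50; dissipated=4.083
Op 3: CLOSE 2-3: Q_total=14.00, C_total=8.00, V=1.75; Q2=3.50, Q3=10.50; dissipated=0.000
Total dissipated: 58.083 μJ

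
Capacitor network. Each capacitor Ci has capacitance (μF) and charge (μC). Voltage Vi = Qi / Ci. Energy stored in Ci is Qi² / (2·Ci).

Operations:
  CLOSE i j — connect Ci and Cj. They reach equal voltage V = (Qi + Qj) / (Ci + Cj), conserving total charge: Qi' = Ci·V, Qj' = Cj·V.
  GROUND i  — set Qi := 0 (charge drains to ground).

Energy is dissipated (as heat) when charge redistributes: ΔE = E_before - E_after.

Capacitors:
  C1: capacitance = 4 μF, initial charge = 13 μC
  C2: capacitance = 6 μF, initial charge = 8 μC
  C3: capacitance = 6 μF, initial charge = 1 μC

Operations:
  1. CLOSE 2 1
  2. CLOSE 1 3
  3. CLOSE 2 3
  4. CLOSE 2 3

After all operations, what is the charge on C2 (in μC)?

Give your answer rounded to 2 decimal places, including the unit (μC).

Initial: C1(4μF, Q=13μC, V=3.25V), C2(6μF, Q=8μC, V=1.33V), C3(6μF, Q=1μC, V=0.17V)
Op 1: CLOSE 2-1: Q_total=21.00, C_total=10.00, V=2.10; Q2=12.60, Q1=8.40; dissipated=4.408
Op 2: CLOSE 1-3: Q_total=9.40, C_total=10.00, V=0.94; Q1=3.76, Q3=5.64; dissipated=4.485
Op 3: CLOSE 2-3: Q_total=18.24, C_total=12.00, V=1.52; Q2=9.12, Q3=9.12; dissipated=2.018
Op 4: CLOSE 2-3: Q_total=18.24, C_total=12.00, V=1.52; Q2=9.12, Q3=9.12; dissipated=0.000
Final charges: Q1=3.76, Q2=9.12, Q3=9.12

Answer: 9.12 μC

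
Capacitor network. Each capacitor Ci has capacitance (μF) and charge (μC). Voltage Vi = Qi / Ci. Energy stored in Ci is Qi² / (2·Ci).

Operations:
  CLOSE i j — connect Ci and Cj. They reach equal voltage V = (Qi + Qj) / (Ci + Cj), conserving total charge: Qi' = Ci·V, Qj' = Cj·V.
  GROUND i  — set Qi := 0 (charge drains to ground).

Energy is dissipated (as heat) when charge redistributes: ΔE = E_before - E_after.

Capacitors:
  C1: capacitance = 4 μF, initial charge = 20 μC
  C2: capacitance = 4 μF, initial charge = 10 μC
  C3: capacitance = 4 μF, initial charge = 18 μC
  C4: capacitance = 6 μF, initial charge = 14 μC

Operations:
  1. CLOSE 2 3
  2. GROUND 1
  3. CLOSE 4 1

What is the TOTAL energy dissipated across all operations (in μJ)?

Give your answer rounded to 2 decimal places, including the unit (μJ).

Answer: 60.53 μJ

Derivation:
Initial: C1(4μF, Q=20μC, V=5.00V), C2(4μF, Q=10μC, V=2.50V), C3(4μF, Q=18μC, V=4.50V), C4(6μF, Q=14μC, V=2.33V)
Op 1: CLOSE 2-3: Q_total=28.00, C_total=8.00, V=3.50; Q2=14.00, Q3=14.00; dissipated=4.000
Op 2: GROUND 1: Q1=0; energy lost=50.000
Op 3: CLOSE 4-1: Q_total=14.00, C_total=10.00, V=1.40; Q4=8.40, Q1=5.60; dissipated=6.533
Total dissipated: 60.533 μJ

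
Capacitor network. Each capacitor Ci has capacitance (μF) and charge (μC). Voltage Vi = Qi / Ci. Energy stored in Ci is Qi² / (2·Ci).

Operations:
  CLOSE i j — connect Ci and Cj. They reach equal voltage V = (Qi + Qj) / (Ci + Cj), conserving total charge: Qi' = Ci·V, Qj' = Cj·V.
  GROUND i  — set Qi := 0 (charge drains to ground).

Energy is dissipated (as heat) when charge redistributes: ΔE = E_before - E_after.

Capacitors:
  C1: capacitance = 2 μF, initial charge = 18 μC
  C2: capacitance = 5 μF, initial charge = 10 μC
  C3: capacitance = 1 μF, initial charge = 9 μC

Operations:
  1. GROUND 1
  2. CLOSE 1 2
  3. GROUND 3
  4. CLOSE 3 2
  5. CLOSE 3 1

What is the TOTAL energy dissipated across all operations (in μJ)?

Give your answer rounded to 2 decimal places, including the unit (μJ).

Initial: C1(2μF, Q=18μC, V=9.00V), C2(5μF, Q=10μC, V=2.00V), C3(1μF, Q=9μC, V=9.00V)
Op 1: GROUND 1: Q1=0; energy lost=81.000
Op 2: CLOSE 1-2: Q_total=10.00, C_total=7.00, V=1.43; Q1=2.86, Q2=7.14; dissipated=2.857
Op 3: GROUND 3: Q3=0; energy lost=40.500
Op 4: CLOSE 3-2: Q_total=7.14, C_total=6.00, V=1.19; Q3=1.19, Q2=5.95; dissipated=0.850
Op 5: CLOSE 3-1: Q_total=4.05, C_total=3.00, V=1.35; Q3=1.35, Q1=2.70; dissipated=0.019
Total dissipated: 125.226 μJ

Answer: 125.23 μJ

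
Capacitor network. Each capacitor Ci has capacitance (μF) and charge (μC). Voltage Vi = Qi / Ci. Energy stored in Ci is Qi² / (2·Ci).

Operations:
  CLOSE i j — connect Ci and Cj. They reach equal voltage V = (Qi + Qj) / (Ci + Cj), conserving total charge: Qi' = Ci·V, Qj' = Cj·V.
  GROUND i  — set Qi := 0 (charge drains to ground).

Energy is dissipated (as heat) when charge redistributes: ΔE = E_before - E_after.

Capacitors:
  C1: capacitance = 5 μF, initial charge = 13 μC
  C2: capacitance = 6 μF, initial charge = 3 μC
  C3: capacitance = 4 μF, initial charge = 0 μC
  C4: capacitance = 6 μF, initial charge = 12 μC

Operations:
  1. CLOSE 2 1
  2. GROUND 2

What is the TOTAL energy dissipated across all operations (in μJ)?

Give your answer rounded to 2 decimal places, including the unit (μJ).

Answer: 12.36 μJ

Derivation:
Initial: C1(5μF, Q=13μC, V=2.60V), C2(6μF, Q=3μC, V=0.50V), C3(4μF, Q=0μC, V=0.00V), C4(6μF, Q=12μC, V=2.00V)
Op 1: CLOSE 2-1: Q_total=16.00, C_total=11.00, V=1.45; Q2=8.73, Q1=7.27; dissipated=6.014
Op 2: GROUND 2: Q2=0; energy lost=6.347
Total dissipated: 12.361 μJ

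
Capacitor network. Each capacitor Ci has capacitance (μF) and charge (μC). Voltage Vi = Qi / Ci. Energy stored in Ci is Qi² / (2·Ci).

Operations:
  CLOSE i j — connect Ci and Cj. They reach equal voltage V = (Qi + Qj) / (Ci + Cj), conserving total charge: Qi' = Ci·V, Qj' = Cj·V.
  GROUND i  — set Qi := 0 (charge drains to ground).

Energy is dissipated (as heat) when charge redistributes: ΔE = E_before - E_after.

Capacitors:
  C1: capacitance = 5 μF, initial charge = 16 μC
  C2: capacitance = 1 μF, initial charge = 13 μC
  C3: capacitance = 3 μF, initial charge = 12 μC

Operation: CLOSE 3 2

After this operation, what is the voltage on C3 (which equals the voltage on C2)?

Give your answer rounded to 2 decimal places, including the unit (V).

Answer: 6.25 V

Derivation:
Initial: C1(5μF, Q=16μC, V=3.20V), C2(1μF, Q=13μC, V=13.00V), C3(3μF, Q=12μC, V=4.00V)
Op 1: CLOSE 3-2: Q_total=25.00, C_total=4.00, V=6.25; Q3=18.75, Q2=6.25; dissipated=30.375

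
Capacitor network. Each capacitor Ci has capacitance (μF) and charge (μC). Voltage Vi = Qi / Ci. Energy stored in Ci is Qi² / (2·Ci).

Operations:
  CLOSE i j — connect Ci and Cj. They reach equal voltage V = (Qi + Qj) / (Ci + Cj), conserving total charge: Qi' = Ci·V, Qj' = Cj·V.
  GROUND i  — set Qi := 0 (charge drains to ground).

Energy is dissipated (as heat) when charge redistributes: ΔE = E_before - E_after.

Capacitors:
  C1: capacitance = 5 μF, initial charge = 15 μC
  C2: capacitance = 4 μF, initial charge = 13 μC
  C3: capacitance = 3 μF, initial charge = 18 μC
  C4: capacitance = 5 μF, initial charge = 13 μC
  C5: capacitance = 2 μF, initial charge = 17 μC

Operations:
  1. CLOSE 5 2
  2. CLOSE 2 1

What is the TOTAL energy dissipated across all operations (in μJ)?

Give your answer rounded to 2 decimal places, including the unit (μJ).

Initial: C1(5μF, Q=15μC, V=3.00V), C2(4μF, Q=13μC, V=3.25V), C3(3μF, Q=18μC, V=6.00V), C4(5μF, Q=13μC, V=2.60V), C5(2μF, Q=17μC, V=8.50V)
Op 1: CLOSE 5-2: Q_total=30.00, C_total=6.00, V=5.00; Q5=10.00, Q2=20.00; dissipated=18.375
Op 2: CLOSE 2-1: Q_total=35.00, C_total=9.00, V=3.89; Q2=15.56, Q1=19.44; dissipated=4.444
Total dissipated: 22.819 μJ

Answer: 22.82 μJ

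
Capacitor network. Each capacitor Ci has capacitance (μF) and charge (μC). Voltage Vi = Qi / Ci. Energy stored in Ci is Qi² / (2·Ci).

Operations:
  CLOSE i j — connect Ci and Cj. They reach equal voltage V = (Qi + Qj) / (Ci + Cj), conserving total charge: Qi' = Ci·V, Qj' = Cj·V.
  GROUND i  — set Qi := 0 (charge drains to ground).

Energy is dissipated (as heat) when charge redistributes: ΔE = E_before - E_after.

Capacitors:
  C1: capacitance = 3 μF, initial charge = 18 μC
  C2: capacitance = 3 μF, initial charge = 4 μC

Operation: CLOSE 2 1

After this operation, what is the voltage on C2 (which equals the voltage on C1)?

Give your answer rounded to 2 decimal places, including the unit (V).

Initial: C1(3μF, Q=18μC, V=6.00V), C2(3μF, Q=4μC, V=1.33V)
Op 1: CLOSE 2-1: Q_total=22.00, C_total=6.00, V=3.67; Q2=11.00, Q1=11.00; dissipated=16.333

Answer: 3.67 V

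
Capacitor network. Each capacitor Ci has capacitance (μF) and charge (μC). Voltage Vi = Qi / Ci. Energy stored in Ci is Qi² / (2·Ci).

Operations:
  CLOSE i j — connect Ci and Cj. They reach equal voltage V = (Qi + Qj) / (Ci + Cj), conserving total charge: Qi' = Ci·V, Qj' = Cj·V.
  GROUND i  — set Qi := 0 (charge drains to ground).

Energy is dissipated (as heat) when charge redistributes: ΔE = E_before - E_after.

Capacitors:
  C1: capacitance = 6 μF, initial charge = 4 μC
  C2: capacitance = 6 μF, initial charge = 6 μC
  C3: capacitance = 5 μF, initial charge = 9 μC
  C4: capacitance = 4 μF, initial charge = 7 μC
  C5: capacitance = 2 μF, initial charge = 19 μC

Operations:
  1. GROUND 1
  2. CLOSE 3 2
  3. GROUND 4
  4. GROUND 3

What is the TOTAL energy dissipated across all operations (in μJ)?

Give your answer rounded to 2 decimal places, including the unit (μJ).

Answer: 12.98 μJ

Derivation:
Initial: C1(6μF, Q=4μC, V=0.67V), C2(6μF, Q=6μC, V=1.00V), C3(5μF, Q=9μC, V=1.80V), C4(4μF, Q=7μC, V=1.75V), C5(2μF, Q=19μC, V=9.50V)
Op 1: GROUND 1: Q1=0; energy lost=1.333
Op 2: CLOSE 3-2: Q_total=15.00, C_total=11.00, V=1.36; Q3=6.82, Q2=8.18; dissipated=0.873
Op 3: GROUND 4: Q4=0; energy lost=6.125
Op 4: GROUND 3: Q3=0; energy lost=4.649
Total dissipated: 12.980 μJ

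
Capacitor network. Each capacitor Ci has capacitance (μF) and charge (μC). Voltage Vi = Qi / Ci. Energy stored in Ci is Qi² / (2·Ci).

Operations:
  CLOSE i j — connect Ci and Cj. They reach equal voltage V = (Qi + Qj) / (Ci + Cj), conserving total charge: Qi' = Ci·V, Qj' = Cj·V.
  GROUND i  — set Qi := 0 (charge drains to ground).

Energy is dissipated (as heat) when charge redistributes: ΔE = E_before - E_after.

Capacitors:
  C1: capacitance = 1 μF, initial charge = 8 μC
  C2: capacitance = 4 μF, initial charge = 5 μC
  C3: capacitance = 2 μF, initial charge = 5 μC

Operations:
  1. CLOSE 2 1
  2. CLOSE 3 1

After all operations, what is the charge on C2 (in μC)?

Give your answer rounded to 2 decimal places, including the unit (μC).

Answer: 10.40 μC

Derivation:
Initial: C1(1μF, Q=8μC, V=8.00V), C2(4μF, Q=5μC, V=1.25V), C3(2μF, Q=5μC, V=2.50V)
Op 1: CLOSE 2-1: Q_total=13.00, C_total=5.00, V=2.60; Q2=10.40, Q1=2.60; dissipated=18.225
Op 2: CLOSE 3-1: Q_total=7.60, C_total=3.00, V=2.53; Q3=5.07, Q1=2.53; dissipated=0.003
Final charges: Q1=2.53, Q2=10.40, Q3=5.07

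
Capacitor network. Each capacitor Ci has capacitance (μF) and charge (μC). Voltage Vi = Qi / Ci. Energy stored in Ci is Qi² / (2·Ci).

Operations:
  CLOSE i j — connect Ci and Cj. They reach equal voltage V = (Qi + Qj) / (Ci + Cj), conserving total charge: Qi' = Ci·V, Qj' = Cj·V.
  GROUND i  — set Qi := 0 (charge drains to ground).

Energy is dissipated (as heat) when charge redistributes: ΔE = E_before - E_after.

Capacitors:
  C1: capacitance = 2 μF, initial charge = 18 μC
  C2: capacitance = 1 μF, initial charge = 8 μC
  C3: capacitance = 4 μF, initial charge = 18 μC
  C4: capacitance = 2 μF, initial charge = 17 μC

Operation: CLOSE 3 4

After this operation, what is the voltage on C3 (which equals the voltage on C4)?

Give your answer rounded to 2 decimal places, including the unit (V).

Answer: 5.83 V

Derivation:
Initial: C1(2μF, Q=18μC, V=9.00V), C2(1μF, Q=8μC, V=8.00V), C3(4μF, Q=18μC, V=4.50V), C4(2μF, Q=17μC, V=8.50V)
Op 1: CLOSE 3-4: Q_total=35.00, C_total=6.00, V=5.83; Q3=23.33, Q4=11.67; dissipated=10.667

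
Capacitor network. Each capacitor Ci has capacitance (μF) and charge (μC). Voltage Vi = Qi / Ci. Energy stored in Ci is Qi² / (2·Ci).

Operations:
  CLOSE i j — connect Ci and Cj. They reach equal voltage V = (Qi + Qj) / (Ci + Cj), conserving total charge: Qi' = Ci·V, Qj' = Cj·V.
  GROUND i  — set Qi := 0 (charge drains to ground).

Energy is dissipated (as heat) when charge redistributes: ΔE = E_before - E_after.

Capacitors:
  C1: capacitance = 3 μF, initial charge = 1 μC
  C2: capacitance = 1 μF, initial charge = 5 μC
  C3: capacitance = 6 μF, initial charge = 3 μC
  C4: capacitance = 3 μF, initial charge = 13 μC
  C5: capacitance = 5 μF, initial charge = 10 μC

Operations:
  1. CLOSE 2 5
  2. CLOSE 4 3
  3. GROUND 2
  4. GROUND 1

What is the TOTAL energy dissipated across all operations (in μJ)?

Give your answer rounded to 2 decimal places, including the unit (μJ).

Initial: C1(3μF, Q=1μC, V=0.33V), C2(1μF, Q=5μC, V=5.00V), C3(6μF, Q=3μC, V=0.50V), C4(3μF, Q=13μC, V=4.33V), C5(5μF, Q=10μC, V=2.00V)
Op 1: CLOSE 2-5: Q_total=15.00, C_total=6.00, V=2.50; Q2=2.50, Q5=12.50; dissipated=3.750
Op 2: CLOSE 4-3: Q_total=16.00, C_total=9.00, V=1.78; Q4=5.33, Q3=10.67; dissipated=14.694
Op 3: GROUND 2: Q2=0; energy lost=3.125
Op 4: GROUND 1: Q1=0; energy lost=0.167
Total dissipated: 21.736 μJ

Answer: 21.74 μJ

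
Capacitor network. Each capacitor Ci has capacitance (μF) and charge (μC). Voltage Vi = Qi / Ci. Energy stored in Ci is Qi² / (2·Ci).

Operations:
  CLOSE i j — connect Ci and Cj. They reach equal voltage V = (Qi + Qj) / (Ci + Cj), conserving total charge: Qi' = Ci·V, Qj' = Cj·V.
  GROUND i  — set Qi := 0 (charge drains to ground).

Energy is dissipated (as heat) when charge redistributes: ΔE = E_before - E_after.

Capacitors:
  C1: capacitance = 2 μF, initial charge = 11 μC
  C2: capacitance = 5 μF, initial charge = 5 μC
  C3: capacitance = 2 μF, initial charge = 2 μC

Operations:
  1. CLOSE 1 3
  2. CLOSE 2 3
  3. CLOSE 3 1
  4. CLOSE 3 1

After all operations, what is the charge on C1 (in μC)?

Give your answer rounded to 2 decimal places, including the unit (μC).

Answer: 4.89 μC

Derivation:
Initial: C1(2μF, Q=11μC, V=5.50V), C2(5μF, Q=5μC, V=1.00V), C3(2μF, Q=2μC, V=1.00V)
Op 1: CLOSE 1-3: Q_total=13.00, C_total=4.00, V=3.25; Q1=6.50, Q3=6.50; dissipated=10.125
Op 2: CLOSE 2-3: Q_total=11.50, C_total=7.00, V=1.64; Q2=8.21, Q3=3.29; dissipated=3.616
Op 3: CLOSE 3-1: Q_total=9.79, C_total=4.00, V=2.45; Q3=4.89, Q1=4.89; dissipated=1.291
Op 4: CLOSE 3-1: Q_total=9.79, C_total=4.00, V=2.45; Q3=4.89, Q1=4.89; dissipated=0.000
Final charges: Q1=4.89, Q2=8.21, Q3=4.89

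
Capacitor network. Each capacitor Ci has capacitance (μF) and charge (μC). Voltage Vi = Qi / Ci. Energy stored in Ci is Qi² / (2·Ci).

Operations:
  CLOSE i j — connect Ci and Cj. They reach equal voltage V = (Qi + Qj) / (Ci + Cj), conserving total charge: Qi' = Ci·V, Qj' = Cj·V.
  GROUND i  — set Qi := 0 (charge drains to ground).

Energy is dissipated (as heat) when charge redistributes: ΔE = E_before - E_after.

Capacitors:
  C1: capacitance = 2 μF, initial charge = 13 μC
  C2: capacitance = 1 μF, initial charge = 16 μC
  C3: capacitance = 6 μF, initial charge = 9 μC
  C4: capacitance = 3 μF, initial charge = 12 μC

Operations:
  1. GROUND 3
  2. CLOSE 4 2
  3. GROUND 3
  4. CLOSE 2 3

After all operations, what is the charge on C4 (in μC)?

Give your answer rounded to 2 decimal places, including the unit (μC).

Answer: 21.00 μC

Derivation:
Initial: C1(2μF, Q=13μC, V=6.50V), C2(1μF, Q=16μC, V=16.00V), C3(6μF, Q=9μC, V=1.50V), C4(3μF, Q=12μC, V=4.00V)
Op 1: GROUND 3: Q3=0; energy lost=6.750
Op 2: CLOSE 4-2: Q_total=28.00, C_total=4.00, V=7.00; Q4=21.00, Q2=7.00; dissipated=54.000
Op 3: GROUND 3: Q3=0; energy lost=0.000
Op 4: CLOSE 2-3: Q_total=7.00, C_total=7.00, V=1.00; Q2=1.00, Q3=6.00; dissipated=21.000
Final charges: Q1=13.00, Q2=1.00, Q3=6.00, Q4=21.00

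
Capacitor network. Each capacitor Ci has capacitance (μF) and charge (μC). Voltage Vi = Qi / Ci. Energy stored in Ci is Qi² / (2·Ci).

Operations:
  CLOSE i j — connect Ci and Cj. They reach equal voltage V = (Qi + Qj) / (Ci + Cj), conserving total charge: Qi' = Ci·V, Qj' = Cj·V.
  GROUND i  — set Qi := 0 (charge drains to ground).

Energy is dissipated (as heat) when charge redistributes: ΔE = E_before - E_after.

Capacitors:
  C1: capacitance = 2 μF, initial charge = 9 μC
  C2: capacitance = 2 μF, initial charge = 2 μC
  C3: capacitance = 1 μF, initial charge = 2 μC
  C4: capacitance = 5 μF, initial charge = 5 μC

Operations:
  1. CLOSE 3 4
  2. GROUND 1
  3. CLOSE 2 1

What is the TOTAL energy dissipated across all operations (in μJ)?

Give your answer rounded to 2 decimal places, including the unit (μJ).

Initial: C1(2μF, Q=9μC, V=4.50V), C2(2μF, Q=2μC, V=1.00V), C3(1μF, Q=2μC, V=2.00V), C4(5μF, Q=5μC, V=1.00V)
Op 1: CLOSE 3-4: Q_total=7.00, C_total=6.00, V=1.17; Q3=1.17, Q4=5.83; dissipated=0.417
Op 2: GROUND 1: Q1=0; energy lost=20.250
Op 3: CLOSE 2-1: Q_total=2.00, C_total=4.00, V=0.50; Q2=1.00, Q1=1.00; dissipated=0.500
Total dissipated: 21.167 μJ

Answer: 21.17 μJ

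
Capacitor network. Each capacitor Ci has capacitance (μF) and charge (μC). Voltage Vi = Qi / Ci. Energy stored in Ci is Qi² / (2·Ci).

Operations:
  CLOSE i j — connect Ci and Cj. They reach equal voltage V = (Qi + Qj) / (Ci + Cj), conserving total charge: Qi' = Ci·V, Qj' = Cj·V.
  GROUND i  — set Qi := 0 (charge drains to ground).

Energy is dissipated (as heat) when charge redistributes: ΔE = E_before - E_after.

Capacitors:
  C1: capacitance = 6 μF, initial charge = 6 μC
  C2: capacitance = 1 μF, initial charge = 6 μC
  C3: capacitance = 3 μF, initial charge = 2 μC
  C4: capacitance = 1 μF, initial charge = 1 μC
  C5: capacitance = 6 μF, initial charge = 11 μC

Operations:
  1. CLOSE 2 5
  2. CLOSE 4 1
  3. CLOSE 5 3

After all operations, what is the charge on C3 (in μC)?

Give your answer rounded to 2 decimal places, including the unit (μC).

Initial: C1(6μF, Q=6μC, V=1.00V), C2(1μF, Q=6μC, V=6.00V), C3(3μF, Q=2μC, V=0.67V), C4(1μF, Q=1μC, V=1.00V), C5(6μF, Q=11μC, V=1.83V)
Op 1: CLOSE 2-5: Q_total=17.00, C_total=7.00, V=2.43; Q2=2.43, Q5=14.57; dissipated=7.440
Op 2: CLOSE 4-1: Q_total=7.00, C_total=7.00, V=1.00; Q4=1.00, Q1=6.00; dissipated=0.000
Op 3: CLOSE 5-3: Q_total=16.57, C_total=9.00, V=1.84; Q5=11.05, Q3=5.52; dissipated=3.104
Final charges: Q1=6.00, Q2=2.43, Q3=5.52, Q4=1.00, Q5=11.05

Answer: 5.52 μC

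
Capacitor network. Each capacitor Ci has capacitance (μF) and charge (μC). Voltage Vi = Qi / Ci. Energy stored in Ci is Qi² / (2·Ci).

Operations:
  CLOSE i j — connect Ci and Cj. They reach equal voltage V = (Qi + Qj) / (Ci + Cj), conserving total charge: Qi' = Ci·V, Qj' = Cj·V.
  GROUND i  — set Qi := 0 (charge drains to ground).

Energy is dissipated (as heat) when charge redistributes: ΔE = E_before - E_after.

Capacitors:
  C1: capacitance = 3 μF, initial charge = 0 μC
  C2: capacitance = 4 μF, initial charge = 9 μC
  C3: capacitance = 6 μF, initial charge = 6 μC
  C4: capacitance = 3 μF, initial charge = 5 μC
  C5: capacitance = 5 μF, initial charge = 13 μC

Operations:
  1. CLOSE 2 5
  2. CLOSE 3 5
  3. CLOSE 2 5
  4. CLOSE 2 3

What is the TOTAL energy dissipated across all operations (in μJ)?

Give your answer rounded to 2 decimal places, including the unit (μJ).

Initial: C1(3μF, Q=0μC, V=0.00V), C2(4μF, Q=9μC, V=2.25V), C3(6μF, Q=6μC, V=1.00V), C4(3μF, Q=5μC, V=1.67V), C5(5μF, Q=13μC, V=2.60V)
Op 1: CLOSE 2-5: Q_total=22.00, C_total=9.00, V=2.44; Q2=9.78, Q5=12.22; dissipated=0.136
Op 2: CLOSE 3-5: Q_total=18.22, C_total=11.00, V=1.66; Q3=9.94, Q5=8.28; dissipated=2.845
Op 3: CLOSE 2-5: Q_total=18.06, C_total=9.00, V=2.01; Q2=8.03, Q5=10.03; dissipated=0.690
Op 4: CLOSE 2-3: Q_total=17.97, C_total=10.00, V=1.80; Q2=7.19, Q3=10.78; dissipated=0.147
Total dissipated: 3.818 μJ

Answer: 3.82 μJ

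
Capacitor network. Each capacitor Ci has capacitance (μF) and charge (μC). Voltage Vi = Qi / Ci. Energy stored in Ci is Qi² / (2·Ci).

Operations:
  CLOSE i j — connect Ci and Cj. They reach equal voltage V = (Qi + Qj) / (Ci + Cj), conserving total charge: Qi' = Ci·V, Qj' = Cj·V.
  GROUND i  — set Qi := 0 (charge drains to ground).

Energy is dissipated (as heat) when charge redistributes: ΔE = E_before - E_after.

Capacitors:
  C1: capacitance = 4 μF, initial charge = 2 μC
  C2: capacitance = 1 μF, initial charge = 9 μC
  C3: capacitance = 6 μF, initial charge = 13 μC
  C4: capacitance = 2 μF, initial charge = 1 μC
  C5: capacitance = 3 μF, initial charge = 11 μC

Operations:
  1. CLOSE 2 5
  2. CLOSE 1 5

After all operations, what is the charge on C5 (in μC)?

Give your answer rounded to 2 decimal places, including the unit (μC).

Initial: C1(4μF, Q=2μC, V=0.50V), C2(1μF, Q=9μC, V=9.00V), C3(6μF, Q=13μC, V=2.17V), C4(2μF, Q=1μC, V=0.50V), C5(3μF, Q=11μC, V=3.67V)
Op 1: CLOSE 2-5: Q_total=20.00, C_total=4.00, V=5.00; Q2=5.00, Q5=15.00; dissipated=10.667
Op 2: CLOSE 1-5: Q_total=17.00, C_total=7.00, V=2.43; Q1=9.71, Q5=7.29; dissipated=17.357
Final charges: Q1=9.71, Q2=5.00, Q3=13.00, Q4=1.00, Q5=7.29

Answer: 7.29 μC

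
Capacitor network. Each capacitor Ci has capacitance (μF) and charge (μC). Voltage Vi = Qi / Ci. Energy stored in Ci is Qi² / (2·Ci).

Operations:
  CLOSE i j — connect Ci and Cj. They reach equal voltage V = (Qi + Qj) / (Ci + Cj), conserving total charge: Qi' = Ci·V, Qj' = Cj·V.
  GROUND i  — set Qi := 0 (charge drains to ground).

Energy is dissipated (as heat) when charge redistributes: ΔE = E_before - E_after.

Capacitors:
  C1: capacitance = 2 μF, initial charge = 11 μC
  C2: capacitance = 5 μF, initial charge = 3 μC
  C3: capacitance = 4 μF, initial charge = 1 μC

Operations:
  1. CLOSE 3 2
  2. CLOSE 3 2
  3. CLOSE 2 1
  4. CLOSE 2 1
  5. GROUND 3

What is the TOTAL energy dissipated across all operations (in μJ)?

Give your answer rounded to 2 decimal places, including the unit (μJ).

Answer: 18.79 μJ

Derivation:
Initial: C1(2μF, Q=11μC, V=5.50V), C2(5μF, Q=3μC, V=0.60V), C3(4μF, Q=1μC, V=0.25V)
Op 1: CLOSE 3-2: Q_total=4.00, C_total=9.00, V=0.44; Q3=1.78, Q2=2.22; dissipated=0.136
Op 2: CLOSE 3-2: Q_total=4.00, C_total=9.00, V=0.44; Q3=1.78, Q2=2.22; dissipated=0.000
Op 3: CLOSE 2-1: Q_total=13.22, C_total=7.00, V=1.89; Q2=9.44, Q1=3.78; dissipated=18.256
Op 4: CLOSE 2-1: Q_total=13.22, C_total=7.00, V=1.89; Q2=9.44, Q1=3.78; dissipated=0.000
Op 5: GROUND 3: Q3=0; energy lost=0.395
Total dissipated: 18.787 μJ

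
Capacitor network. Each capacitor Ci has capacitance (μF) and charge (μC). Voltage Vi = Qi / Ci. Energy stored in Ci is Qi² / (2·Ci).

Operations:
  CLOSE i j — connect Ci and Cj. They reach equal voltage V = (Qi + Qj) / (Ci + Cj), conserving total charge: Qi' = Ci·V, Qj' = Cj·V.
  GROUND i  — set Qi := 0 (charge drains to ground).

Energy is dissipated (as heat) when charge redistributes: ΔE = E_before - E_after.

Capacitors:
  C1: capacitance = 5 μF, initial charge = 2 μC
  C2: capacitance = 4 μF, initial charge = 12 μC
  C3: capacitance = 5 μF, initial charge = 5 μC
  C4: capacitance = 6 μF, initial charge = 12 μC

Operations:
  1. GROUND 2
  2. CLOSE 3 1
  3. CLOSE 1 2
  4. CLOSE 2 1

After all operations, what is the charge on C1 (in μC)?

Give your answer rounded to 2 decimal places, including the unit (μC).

Initial: C1(5μF, Q=2μC, V=0.40V), C2(4μF, Q=12μC, V=3.00V), C3(5μF, Q=5μC, V=1.00V), C4(6μF, Q=12μC, V=2.00V)
Op 1: GROUND 2: Q2=0; energy lost=18.000
Op 2: CLOSE 3-1: Q_total=7.00, C_total=10.00, V=0.70; Q3=3.50, Q1=3.50; dissipated=0.450
Op 3: CLOSE 1-2: Q_total=3.50, C_total=9.00, V=0.39; Q1=1.94, Q2=1.56; dissipated=0.544
Op 4: CLOSE 2-1: Q_total=3.50, C_total=9.00, V=0.39; Q2=1.56, Q1=1.94; dissipated=0.000
Final charges: Q1=1.94, Q2=1.56, Q3=3.50, Q4=12.00

Answer: 1.94 μC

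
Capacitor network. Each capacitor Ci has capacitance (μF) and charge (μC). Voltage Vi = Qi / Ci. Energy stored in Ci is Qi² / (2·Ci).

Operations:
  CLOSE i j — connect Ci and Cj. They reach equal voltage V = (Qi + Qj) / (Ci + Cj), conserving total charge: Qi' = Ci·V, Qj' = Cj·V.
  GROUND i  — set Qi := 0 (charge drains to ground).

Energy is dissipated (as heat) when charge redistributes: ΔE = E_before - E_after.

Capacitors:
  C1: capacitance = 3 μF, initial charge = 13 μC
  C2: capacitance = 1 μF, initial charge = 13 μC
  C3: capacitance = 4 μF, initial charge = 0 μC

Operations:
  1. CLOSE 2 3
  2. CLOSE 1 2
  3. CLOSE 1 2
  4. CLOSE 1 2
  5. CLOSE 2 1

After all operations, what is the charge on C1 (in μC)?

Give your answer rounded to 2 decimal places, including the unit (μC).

Answer: 11.70 μC

Derivation:
Initial: C1(3μF, Q=13μC, V=4.33V), C2(1μF, Q=13μC, V=13.00V), C3(4μF, Q=0μC, V=0.00V)
Op 1: CLOSE 2-3: Q_total=13.00, C_total=5.00, V=2.60; Q2=2.60, Q3=10.40; dissipated=67.600
Op 2: CLOSE 1-2: Q_total=15.60, C_total=4.00, V=3.90; Q1=11.70, Q2=3.90; dissipated=1.127
Op 3: CLOSE 1-2: Q_total=15.60, C_total=4.00, V=3.90; Q1=11.70, Q2=3.90; dissipated=0.000
Op 4: CLOSE 1-2: Q_total=15.60, C_total=4.00, V=3.90; Q1=11.70, Q2=3.90; dissipated=0.000
Op 5: CLOSE 2-1: Q_total=15.60, C_total=4.00, V=3.90; Q2=3.90, Q1=11.70; dissipated=0.000
Final charges: Q1=11.70, Q2=3.90, Q3=10.40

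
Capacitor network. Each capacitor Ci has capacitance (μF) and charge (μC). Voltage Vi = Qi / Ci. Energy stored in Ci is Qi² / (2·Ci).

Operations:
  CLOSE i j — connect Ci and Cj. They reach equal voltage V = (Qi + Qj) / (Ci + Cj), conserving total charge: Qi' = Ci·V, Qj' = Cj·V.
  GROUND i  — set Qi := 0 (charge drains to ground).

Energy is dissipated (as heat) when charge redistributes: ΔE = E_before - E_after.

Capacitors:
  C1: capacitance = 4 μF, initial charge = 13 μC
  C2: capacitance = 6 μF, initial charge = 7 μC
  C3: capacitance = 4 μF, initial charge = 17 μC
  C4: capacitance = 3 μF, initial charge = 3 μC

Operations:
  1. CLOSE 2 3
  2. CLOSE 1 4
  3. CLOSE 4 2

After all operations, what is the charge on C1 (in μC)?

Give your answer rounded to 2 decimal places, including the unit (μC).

Initial: C1(4μF, Q=13μC, V=3.25V), C2(6μF, Q=7μC, V=1.17V), C3(4μF, Q=17μC, V=4.25V), C4(3μF, Q=3μC, V=1.00V)
Op 1: CLOSE 2-3: Q_total=24.00, C_total=10.00, V=2.40; Q2=14.40, Q3=9.60; dissipated=11.408
Op 2: CLOSE 1-4: Q_total=16.00, C_total=7.00, V=2.29; Q1=9.14, Q4=6.86; dissipated=4.339
Op 3: CLOSE 4-2: Q_total=21.26, C_total=9.00, V=2.36; Q4=7.09, Q2=14.17; dissipated=0.013
Final charges: Q1=9.14, Q2=14.17, Q3=9.60, Q4=7.09

Answer: 9.14 μC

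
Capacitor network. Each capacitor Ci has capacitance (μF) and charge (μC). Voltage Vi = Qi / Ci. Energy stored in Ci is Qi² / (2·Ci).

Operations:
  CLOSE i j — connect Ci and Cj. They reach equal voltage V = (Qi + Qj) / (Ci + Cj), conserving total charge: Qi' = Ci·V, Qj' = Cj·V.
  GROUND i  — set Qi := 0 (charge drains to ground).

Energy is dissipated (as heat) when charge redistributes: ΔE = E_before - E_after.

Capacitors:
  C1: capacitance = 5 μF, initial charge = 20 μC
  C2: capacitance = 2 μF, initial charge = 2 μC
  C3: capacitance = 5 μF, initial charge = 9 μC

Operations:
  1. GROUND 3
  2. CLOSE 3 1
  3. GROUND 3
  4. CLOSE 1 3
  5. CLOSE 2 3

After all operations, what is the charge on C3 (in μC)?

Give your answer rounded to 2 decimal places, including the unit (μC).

Initial: C1(5μF, Q=20μC, V=4.00V), C2(2μF, Q=2μC, V=1.00V), C3(5μF, Q=9μC, V=1.80V)
Op 1: GROUND 3: Q3=0; energy lost=8.100
Op 2: CLOSE 3-1: Q_total=20.00, C_total=10.00, V=2.00; Q3=10.00, Q1=10.00; dissipated=20.000
Op 3: GROUND 3: Q3=0; energy lost=10.000
Op 4: CLOSE 1-3: Q_total=10.00, C_total=10.00, V=1.00; Q1=5.00, Q3=5.00; dissipated=5.000
Op 5: CLOSE 2-3: Q_total=7.00, C_total=7.00, V=1.00; Q2=2.00, Q3=5.00; dissipated=0.000
Final charges: Q1=5.00, Q2=2.00, Q3=5.00

Answer: 5.00 μC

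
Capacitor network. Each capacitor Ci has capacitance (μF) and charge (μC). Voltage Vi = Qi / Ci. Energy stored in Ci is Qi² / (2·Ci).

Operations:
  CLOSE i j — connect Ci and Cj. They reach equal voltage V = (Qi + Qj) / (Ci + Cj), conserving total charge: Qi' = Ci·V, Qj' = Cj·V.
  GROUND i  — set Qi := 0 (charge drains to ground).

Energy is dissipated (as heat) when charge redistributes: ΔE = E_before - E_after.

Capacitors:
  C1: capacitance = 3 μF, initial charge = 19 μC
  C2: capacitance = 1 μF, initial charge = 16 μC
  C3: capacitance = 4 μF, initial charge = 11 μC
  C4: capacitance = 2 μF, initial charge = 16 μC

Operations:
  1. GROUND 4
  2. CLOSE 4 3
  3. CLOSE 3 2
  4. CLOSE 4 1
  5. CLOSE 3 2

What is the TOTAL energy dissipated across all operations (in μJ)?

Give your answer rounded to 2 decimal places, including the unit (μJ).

Initial: C1(3μF, Q=19μC, V=6.33V), C2(1μF, Q=16μC, V=16.00V), C3(4μF, Q=11μC, V=2.75V), C4(2μF, Q=16μC, V=8.00V)
Op 1: GROUND 4: Q4=0; energy lost=64.000
Op 2: CLOSE 4-3: Q_total=11.00, C_total=6.00, V=1.83; Q4=3.67, Q3=7.33; dissipated=5.042
Op 3: CLOSE 3-2: Q_total=23.33, C_total=5.00, V=4.67; Q3=18.67, Q2=4.67; dissipated=80.278
Op 4: CLOSE 4-1: Q_total=22.67, C_total=5.00, V=4.53; Q4=9.07, Q1=13.60; dissipated=12.150
Op 5: CLOSE 3-2: Q_total=23.33, C_total=5.00, V=4.67; Q3=18.67, Q2=4.67; dissipated=0.000
Total dissipated: 161.469 μJ

Answer: 161.47 μJ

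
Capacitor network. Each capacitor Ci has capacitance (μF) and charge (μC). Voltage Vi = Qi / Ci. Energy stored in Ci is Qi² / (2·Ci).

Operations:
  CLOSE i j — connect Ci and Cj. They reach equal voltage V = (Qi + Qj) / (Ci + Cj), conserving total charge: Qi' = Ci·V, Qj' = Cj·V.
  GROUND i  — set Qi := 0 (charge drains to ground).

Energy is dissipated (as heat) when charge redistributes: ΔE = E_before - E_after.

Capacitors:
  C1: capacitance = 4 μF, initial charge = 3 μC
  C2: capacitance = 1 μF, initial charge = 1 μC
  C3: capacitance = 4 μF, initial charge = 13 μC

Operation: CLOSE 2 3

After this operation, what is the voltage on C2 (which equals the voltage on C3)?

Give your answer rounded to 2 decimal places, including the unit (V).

Answer: 2.80 V

Derivation:
Initial: C1(4μF, Q=3μC, V=0.75V), C2(1μF, Q=1μC, V=1.00V), C3(4μF, Q=13μC, V=3.25V)
Op 1: CLOSE 2-3: Q_total=14.00, C_total=5.00, V=2.80; Q2=2.80, Q3=11.20; dissipated=2.025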